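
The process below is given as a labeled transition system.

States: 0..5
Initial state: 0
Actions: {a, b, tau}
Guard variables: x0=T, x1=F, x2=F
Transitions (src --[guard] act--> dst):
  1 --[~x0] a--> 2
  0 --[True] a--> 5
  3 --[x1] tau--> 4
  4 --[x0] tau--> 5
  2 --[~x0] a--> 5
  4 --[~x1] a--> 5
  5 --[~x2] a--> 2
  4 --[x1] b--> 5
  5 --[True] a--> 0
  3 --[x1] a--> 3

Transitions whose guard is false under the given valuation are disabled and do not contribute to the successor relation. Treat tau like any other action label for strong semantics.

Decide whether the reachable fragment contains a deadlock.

R = {0,2,5}
  0: a→5  [1 out]
  2: ∅  [STUCK]
  5: a→0  a→2  [2 out]
trace reaching 2: a·a

Answer: DEADLOCK at state 2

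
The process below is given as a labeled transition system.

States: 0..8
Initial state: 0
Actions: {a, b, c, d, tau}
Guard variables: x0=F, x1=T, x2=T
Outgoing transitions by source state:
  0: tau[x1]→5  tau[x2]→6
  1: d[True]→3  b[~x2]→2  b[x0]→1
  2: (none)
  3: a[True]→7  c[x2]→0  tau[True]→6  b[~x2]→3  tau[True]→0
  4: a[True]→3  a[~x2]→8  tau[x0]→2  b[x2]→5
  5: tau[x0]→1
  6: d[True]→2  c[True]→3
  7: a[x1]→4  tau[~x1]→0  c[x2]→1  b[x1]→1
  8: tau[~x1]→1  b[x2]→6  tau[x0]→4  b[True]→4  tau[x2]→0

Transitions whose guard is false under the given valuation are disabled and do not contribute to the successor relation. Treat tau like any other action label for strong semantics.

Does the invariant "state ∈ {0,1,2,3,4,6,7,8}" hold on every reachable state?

Safe = {0,1,2,3,4,6,7,8}
R = {0,1,2,3,4,5,6,7}
  0: safe
  1: safe
  2: safe
  3: safe
  4: safe
  5: outside
  6: safe
  7: safe
witness against invariant: tau → 5

Answer: INVARIANT VIOLATED at state 5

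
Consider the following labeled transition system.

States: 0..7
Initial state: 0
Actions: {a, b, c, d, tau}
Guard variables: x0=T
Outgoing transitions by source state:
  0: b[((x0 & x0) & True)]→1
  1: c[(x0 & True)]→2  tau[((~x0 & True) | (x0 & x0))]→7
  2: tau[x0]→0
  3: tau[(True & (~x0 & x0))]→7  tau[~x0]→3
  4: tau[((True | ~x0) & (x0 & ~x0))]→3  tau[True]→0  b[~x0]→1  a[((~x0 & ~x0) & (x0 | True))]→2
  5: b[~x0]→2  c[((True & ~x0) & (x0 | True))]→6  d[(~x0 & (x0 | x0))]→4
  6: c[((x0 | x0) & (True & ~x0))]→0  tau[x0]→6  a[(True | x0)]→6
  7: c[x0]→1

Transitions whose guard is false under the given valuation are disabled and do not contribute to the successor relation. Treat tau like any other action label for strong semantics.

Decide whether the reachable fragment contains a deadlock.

Reach set: {0,1,2,7}
  0: b→1  [1 out]
  1: c→2  tau→7  [2 out]
  2: tau→0  [1 out]
  7: c→1  [1 out]

Answer: DEADLOCK-FREE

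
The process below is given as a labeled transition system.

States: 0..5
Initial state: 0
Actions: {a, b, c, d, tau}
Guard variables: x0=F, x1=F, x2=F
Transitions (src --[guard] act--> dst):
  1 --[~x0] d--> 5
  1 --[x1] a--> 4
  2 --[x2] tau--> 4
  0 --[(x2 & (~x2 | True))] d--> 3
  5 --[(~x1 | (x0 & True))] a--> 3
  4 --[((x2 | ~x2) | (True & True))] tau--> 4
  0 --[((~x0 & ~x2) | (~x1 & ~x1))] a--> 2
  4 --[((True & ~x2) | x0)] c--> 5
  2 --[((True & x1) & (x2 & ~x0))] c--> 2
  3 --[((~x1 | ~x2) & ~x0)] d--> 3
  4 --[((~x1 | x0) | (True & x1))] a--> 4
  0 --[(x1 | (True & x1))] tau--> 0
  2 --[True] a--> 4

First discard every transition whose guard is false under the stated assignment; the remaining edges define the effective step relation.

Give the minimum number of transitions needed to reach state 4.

Breadth-first toward 4:
  depth 0: {0}
  depth 1: {2}
  depth 2: {4}
depth(4)=2, e.g. a·a

Answer: 2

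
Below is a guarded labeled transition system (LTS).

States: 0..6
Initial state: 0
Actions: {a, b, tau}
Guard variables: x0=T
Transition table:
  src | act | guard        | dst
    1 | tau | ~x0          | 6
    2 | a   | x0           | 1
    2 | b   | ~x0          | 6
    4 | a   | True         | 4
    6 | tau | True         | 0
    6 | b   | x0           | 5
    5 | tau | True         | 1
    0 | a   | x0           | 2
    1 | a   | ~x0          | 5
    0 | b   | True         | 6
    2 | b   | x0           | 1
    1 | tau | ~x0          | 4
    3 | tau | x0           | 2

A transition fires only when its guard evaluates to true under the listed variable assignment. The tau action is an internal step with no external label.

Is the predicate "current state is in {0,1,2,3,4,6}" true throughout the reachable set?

Answer: INVARIANT VIOLATED at state 5

Analysis:
Allowed set {0,1,2,3,4,6}
Reachable = {0,1,2,5,6}
  0: safe
  1: safe
  2: safe
  5: ✗ unsafe
  6: safe
witness against invariant: b·b → 5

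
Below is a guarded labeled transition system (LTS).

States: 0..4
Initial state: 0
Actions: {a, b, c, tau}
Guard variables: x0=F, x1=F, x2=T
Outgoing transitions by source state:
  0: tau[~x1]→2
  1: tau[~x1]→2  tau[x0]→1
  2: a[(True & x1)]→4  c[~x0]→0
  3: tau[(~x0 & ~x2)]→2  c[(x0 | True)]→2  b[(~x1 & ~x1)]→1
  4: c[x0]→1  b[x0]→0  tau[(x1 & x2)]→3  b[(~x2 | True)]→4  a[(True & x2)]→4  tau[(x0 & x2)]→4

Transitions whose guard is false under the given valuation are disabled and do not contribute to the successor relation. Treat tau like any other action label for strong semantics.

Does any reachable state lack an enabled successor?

Answer: DEADLOCK-FREE

Working:
Reachable = {0,2}
  0: tau→2  [1 exit(s)]
  2: c→0  [1 exit(s)]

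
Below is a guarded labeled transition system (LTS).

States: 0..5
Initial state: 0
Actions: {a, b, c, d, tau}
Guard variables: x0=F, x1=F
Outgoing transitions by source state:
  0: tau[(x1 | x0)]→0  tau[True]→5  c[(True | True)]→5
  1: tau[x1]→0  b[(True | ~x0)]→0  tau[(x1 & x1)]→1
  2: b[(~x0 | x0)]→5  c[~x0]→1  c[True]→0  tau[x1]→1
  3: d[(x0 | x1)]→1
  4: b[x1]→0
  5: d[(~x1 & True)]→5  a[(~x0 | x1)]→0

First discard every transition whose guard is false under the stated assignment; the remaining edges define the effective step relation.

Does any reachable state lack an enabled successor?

Reachable = {0,5}
  0: c→5  tau→5  [2 out]
  5: a→0  d→5  [2 out]

Answer: DEADLOCK-FREE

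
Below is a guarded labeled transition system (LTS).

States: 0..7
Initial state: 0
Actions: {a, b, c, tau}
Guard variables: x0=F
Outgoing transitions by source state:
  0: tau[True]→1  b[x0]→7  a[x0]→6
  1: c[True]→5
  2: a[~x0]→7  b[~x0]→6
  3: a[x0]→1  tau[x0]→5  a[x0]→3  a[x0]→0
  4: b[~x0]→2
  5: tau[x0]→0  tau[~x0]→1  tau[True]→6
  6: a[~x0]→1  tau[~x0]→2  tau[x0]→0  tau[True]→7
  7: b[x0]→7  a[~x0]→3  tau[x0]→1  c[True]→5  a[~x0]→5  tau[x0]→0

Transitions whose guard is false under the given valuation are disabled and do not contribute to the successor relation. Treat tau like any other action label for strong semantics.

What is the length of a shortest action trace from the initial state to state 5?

Answer: 2

Analysis:
Layered search for 5:
  Layer 0: {0}
  Layer 1: {1}
  Layer 2: {5}
first hit 5 at d=2 via tau·c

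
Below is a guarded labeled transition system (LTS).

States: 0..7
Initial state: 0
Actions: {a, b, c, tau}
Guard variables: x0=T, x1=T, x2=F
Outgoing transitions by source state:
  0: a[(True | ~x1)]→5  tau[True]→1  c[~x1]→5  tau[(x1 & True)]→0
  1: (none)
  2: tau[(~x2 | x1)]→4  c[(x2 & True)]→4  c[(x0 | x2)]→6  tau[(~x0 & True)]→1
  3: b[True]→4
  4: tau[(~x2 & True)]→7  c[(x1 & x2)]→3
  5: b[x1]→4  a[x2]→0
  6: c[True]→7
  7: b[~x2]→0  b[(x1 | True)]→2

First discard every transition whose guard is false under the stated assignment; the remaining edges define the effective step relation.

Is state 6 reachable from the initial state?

11 transition(s) survive guard evaluation.
L0 = {0}
L1 = {1,5}  cumulative {0,1,5}
L2 = {4}  cumulative {0,1,4,5}
L3 = {7}  cumulative {0,1,4,5,7}
L4 = {2}  cumulative {0,1,2,4,5,7}
L5 = {6}  cumulative {0,1,2,4,5,6,7}
Reachable = {0,1,2,4,5,6,7}
trace reaching 6: a·b·tau·b·c

Answer: REACHABLE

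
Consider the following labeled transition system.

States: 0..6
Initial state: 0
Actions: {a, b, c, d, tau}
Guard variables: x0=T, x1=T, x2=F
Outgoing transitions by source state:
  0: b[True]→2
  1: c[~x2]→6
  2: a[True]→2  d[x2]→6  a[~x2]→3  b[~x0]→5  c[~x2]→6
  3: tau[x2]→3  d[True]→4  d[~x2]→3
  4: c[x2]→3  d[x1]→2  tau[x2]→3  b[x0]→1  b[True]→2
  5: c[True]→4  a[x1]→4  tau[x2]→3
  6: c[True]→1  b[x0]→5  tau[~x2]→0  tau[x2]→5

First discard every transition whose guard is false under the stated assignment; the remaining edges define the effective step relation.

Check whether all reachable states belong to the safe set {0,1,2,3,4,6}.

Answer: INVARIANT VIOLATED at state 5

Analysis:
Safe = {0,1,2,3,4,6}
Reach set: {0,1,2,3,4,5,6}
  0: ok
  1: ok
  2: ok
  3: ok
  4: ok
  5: outside
  6: ok
witness against invariant: b·c·b → 5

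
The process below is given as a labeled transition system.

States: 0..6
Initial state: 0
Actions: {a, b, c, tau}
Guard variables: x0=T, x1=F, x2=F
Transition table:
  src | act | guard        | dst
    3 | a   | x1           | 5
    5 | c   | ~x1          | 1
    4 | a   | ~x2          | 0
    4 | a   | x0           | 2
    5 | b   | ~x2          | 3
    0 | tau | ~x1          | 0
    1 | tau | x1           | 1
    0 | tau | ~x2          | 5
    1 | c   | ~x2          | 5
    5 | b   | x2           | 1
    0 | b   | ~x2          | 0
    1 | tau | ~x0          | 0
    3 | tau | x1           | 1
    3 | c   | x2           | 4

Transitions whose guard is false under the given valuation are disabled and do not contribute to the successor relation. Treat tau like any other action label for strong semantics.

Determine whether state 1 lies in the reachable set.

Guard filter leaves 8 enabled edge(s).
L0 = {0}
L1 = {5}  total {0,5}
L2 = {1,3}  total {0,1,3,5}
Reachable = {0,1,3,5}
Path to 1: tau·c

Answer: REACHABLE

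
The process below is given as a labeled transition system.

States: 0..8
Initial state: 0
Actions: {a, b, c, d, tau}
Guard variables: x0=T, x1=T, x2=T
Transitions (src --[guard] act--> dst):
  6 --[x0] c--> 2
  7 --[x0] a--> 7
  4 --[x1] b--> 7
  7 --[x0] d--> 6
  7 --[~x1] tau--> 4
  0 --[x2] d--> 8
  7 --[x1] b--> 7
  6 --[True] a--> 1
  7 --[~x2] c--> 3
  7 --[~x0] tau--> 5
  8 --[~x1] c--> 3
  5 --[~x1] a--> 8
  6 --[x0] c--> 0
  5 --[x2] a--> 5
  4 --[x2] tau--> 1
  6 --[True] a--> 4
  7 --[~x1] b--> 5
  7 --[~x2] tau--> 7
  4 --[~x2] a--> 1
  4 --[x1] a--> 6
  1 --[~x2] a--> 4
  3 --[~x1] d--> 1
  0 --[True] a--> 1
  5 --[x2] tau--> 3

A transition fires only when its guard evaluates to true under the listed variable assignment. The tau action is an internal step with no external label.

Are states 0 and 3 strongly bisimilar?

Answer: NOT BISIMILAR

Trace:
Refine partition for ~:
  P[0] = {{0,1,2,3,4,5,6,7,8}}
  P[1] = {{0},{1,2,3,8},{4},{5},{6},{7}}
6 equivalence class(es) (converged in 2)
class of 0: {0}; class of 3: {1,2,3,8}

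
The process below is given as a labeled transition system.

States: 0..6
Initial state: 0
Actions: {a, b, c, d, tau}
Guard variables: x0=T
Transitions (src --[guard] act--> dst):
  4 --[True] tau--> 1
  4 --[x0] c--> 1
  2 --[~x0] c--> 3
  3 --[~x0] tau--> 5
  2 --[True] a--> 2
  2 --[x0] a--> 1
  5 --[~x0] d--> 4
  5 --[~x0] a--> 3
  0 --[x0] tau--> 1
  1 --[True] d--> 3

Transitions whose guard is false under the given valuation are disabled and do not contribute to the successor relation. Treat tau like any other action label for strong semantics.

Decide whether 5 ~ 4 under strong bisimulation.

Answer: NOT BISIMILAR

Analysis:
Compute ~ classes (split until stable):
  π0 = {{0,1,2,3,4,5,6}}
  π1 = {{0},{1},{2},{3,5,6},{4}}
Fixed point at round 2; 5 class(es).
5∈{3,5,6}, 4∈{4}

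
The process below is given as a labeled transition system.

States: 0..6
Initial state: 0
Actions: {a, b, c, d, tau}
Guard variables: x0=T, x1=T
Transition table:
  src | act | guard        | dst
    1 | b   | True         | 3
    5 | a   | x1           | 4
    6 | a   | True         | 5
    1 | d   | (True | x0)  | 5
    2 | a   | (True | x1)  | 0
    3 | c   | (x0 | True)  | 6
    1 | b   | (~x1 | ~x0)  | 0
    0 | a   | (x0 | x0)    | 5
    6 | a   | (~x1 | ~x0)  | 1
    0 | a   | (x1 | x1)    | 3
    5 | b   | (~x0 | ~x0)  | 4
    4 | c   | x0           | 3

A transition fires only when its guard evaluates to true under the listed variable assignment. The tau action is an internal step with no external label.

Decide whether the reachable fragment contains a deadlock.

Reach set: {0,3,4,5,6}
  0: a→3  a→5  [2 exit(s)]
  3: c→6  [1 exit(s)]
  4: c→3  [1 exit(s)]
  5: a→4  [1 exit(s)]
  6: a→5  [1 exit(s)]

Answer: DEADLOCK-FREE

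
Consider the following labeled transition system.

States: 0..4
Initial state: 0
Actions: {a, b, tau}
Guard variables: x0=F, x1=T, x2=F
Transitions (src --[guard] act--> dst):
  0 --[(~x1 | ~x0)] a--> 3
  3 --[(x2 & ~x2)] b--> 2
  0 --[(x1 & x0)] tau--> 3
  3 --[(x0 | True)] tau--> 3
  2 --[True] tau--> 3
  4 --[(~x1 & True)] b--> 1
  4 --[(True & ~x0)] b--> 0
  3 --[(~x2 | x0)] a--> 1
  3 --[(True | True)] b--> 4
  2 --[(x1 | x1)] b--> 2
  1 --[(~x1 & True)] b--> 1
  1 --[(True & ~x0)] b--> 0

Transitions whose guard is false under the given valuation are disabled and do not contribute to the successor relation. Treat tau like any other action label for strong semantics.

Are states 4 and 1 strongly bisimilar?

Answer: BISIMILAR

Analysis:
Refine partition for ~:
  round 0: {{0,1,2,3,4}}
  round 1: {{0},{1,4},{2},{3}}
Fixed point at round 2; 4 class(es).
[4]={1,4}  [1]={1,4}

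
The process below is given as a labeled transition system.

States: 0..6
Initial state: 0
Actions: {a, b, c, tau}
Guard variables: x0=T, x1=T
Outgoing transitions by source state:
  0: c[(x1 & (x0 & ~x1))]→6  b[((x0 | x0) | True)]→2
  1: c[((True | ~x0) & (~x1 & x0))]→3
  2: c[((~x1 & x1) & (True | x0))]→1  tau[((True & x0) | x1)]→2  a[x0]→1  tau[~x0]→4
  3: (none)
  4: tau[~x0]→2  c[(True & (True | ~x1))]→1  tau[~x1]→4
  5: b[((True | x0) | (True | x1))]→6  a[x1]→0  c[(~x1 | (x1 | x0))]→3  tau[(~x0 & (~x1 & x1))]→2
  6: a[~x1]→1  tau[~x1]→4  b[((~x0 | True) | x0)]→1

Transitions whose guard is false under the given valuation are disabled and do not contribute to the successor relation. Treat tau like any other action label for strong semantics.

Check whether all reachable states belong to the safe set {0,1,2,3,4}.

Answer: INVARIANT HOLDS

Trace:
Allowed set {0,1,2,3,4}
Reachable = {0,1,2}
  0: safe
  1: safe
  2: safe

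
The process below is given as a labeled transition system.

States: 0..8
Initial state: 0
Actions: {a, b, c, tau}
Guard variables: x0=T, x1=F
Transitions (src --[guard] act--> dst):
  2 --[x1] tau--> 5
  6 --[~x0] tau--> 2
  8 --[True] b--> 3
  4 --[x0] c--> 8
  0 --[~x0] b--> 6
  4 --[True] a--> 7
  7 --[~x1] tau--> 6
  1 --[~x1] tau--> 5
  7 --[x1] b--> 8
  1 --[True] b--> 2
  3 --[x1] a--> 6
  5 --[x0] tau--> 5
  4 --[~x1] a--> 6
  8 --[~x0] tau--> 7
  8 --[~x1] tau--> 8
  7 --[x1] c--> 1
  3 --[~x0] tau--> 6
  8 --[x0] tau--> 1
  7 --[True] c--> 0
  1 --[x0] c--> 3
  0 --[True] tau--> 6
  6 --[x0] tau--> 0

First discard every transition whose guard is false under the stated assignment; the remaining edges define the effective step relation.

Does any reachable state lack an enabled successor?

Answer: DEADLOCK-FREE

Working:
R = {0,6}
  0: tau→6  [deg 1]
  6: tau→0  [deg 1]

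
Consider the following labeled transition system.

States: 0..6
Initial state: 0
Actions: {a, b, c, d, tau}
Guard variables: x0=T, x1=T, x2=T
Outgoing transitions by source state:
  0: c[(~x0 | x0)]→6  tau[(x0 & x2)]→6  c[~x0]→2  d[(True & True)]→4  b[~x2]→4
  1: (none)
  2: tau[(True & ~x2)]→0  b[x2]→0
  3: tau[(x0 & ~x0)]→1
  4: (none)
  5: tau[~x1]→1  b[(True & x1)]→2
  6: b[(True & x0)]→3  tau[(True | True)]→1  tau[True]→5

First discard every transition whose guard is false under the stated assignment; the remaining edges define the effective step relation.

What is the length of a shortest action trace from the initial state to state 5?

BFS to 5:
  L0 = {0}
  L1 = {4,6}
  L2 = {1,3,5}
5 enters at depth 2; path c·tau

Answer: 2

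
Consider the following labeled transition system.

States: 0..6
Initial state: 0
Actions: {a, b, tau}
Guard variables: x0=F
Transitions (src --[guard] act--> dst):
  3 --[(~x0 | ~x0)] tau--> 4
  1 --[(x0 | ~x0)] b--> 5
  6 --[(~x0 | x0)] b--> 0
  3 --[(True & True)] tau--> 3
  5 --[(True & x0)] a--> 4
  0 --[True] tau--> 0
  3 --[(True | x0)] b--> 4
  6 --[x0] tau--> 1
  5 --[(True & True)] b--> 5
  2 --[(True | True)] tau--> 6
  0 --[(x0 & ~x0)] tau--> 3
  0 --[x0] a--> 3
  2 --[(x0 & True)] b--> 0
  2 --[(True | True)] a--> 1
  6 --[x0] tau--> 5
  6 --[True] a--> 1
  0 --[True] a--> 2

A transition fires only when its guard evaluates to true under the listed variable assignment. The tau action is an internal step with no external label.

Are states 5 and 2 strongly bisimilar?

Answer: NOT BISIMILAR

Working:
Refine partition for ~:
  P[0] = {{0,1,2,3,4,5,6}}
  P[1] = {{0,2},{1,5},{3},{4},{6}}
  P[2] = {{0},{1,5},{2},{3},{4},{6}}
Fixed point at round 3; 6 class(es).
[5]={1,5}  [2]={2}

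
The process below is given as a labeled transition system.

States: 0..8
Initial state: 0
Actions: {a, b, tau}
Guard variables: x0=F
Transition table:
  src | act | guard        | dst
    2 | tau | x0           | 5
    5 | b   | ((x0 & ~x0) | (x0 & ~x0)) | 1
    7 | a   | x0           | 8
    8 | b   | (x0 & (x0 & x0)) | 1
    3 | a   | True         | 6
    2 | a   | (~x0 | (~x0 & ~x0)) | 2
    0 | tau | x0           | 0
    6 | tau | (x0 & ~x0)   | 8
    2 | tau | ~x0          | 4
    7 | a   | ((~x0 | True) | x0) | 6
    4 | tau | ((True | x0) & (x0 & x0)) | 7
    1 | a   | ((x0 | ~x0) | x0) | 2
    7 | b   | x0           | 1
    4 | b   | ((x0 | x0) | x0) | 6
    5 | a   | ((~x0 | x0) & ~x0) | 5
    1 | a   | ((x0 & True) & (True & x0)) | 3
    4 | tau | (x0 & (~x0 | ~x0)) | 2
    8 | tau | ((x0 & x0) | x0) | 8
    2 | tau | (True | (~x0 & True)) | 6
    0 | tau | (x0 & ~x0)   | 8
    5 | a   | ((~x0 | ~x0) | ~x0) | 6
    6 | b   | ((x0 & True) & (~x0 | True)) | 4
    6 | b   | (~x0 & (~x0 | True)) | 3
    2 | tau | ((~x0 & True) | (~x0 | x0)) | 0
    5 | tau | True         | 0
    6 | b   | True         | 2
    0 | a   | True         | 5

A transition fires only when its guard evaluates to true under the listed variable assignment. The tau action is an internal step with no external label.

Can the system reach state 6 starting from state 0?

After dropping false guards: 13 live edges.
depth 0: {0}
depth 1: {5}  cumulative {0,5}
depth 2: {6}  cumulative {0,5,6}
depth 3: {2,3}  cumulative {0,2,3,5,6}
depth 4: {4}  cumulative {0,2,3,4,5,6}
Reach set: {0,2,3,4,5,6}
trace reaching 6: a·a

Answer: REACHABLE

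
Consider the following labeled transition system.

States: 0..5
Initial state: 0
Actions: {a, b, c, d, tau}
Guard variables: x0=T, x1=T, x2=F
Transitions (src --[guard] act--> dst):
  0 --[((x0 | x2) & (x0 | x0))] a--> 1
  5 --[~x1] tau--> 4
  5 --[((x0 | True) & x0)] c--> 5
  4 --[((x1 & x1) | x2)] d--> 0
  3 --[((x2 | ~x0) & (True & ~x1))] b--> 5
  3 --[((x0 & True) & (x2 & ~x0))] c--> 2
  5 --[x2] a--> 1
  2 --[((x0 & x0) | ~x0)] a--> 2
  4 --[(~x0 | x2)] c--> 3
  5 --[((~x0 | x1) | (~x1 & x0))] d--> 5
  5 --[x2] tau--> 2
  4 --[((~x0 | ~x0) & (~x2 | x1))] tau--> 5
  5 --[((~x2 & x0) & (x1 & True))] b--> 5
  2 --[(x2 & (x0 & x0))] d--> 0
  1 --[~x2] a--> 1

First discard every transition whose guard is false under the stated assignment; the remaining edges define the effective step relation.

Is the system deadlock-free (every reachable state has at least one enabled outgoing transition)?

R = {0,1}
  0: a→1  [1 out]
  1: a→1  [1 out]

Answer: DEADLOCK-FREE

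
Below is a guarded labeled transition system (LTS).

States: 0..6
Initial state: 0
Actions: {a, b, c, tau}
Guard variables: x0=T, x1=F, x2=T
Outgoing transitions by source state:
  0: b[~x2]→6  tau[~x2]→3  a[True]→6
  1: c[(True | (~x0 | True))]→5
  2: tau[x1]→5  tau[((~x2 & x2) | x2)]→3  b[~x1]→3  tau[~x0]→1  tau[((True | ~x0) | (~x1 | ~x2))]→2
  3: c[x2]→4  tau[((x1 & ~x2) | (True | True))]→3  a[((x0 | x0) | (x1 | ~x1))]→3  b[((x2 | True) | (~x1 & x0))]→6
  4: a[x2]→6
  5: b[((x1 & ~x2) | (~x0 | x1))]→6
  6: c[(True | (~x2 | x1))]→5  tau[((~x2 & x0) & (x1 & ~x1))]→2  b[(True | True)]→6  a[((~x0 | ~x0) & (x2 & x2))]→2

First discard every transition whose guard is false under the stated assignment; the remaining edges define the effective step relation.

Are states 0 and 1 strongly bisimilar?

Bisimulation quotient by refinement:
  round 0: {{0,1,2,3,4,5,6}}
  round 1: {{0,4},{1},{2},{3},{5},{6}}
stable after 2 split(s): 6 block(s)
class of 0: {0,4}; class of 1: {1}

Answer: NOT BISIMILAR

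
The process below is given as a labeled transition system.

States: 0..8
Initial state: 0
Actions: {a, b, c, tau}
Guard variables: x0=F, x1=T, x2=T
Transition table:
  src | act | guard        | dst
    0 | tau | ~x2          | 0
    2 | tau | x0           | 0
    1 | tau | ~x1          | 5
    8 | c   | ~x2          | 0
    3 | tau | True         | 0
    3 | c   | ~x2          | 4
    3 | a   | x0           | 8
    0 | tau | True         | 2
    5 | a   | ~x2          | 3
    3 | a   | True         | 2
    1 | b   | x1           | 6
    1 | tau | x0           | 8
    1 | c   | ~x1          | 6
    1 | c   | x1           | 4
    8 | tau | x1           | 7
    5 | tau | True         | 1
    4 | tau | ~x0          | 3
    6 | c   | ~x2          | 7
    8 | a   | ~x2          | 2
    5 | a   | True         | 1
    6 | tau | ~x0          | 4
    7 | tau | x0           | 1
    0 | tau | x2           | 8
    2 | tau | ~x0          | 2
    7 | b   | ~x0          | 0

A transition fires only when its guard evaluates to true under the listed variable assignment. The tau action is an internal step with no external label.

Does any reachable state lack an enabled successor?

Answer: DEADLOCK-FREE

Analysis:
Reachable = {0,2,7,8}
  0: tau→2  tau→8  [2 out]
  2: tau→2  [1 out]
  7: b→0  [1 out]
  8: tau→7  [1 out]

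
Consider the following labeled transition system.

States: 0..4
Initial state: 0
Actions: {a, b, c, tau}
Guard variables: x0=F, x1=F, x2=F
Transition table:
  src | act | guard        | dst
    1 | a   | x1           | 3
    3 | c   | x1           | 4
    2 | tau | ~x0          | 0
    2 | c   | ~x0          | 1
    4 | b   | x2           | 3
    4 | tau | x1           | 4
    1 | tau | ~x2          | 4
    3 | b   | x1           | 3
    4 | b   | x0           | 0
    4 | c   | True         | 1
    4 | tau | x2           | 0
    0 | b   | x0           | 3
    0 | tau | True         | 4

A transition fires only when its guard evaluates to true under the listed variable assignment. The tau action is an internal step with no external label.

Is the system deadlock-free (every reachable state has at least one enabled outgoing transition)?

Answer: DEADLOCK-FREE

Analysis:
Reach set: {0,1,4}
  0: tau→4  [1 out]
  1: tau→4  [1 out]
  4: c→1  [1 out]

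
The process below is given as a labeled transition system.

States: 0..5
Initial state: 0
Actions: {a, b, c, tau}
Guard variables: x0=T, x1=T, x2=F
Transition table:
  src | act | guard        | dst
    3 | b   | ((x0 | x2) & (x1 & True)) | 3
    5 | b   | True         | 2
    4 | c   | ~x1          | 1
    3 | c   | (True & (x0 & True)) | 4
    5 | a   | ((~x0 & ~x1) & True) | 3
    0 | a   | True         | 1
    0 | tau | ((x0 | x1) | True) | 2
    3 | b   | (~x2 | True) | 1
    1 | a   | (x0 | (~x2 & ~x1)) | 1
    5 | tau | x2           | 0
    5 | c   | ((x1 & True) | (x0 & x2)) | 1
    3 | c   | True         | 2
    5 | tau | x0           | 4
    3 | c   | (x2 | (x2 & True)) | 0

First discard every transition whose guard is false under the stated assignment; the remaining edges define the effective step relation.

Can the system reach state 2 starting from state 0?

Guard filter leaves 10 enabled edge(s).
L0 = {0}
L1 = {1,2}  total {0,1,2}
Reach set: {0,1,2}
Path to 2: tau

Answer: REACHABLE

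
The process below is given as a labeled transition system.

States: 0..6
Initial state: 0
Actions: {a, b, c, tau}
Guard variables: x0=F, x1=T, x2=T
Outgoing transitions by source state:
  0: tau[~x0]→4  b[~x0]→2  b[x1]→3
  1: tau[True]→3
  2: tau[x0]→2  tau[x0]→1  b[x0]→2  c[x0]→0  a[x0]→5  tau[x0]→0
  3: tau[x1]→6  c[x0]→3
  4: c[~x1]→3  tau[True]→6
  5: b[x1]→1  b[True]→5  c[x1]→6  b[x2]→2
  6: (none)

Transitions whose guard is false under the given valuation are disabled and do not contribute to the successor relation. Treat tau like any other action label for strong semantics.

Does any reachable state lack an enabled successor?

Reach set: {0,2,3,4,6}
  0: b→2  b→3  tau→4  [3 exit(s)]
  2: ∅  [STUCK]
  3: tau→6  [1 exit(s)]
  4: tau→6  [1 exit(s)]
  6: ∅  [STUCK]
witness 2: b

Answer: DEADLOCK at state 2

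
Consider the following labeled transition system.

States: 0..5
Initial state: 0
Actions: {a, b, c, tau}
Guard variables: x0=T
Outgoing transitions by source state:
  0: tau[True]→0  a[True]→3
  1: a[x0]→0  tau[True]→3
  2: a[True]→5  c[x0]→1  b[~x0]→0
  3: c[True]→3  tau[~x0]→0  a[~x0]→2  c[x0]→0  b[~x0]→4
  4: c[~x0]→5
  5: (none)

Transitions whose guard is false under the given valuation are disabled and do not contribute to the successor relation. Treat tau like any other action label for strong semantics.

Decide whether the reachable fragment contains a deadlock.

Answer: DEADLOCK-FREE

Trace:
Reach set: {0,3}
  0: a→3  tau→0  [2 out]
  3: c→0  c→3  [2 out]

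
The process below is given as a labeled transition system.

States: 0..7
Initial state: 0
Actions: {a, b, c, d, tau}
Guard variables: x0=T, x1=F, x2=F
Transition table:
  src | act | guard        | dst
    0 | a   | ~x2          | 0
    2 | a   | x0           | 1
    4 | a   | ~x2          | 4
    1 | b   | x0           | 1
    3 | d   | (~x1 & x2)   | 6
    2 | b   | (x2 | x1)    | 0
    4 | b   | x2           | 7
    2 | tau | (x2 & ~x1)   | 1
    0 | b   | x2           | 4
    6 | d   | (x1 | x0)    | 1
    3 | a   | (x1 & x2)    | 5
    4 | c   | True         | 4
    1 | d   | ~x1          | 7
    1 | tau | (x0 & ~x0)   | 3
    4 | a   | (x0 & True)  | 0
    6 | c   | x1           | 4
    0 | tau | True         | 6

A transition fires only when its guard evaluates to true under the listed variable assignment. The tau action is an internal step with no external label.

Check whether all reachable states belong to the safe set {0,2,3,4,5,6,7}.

Inv-set: {0,2,3,4,5,6,7}
Reach set: {0,1,6,7}
  0: ok
  1: ✗ unsafe
  6: ok
  7: ok
witness against invariant: tau·d → 1

Answer: INVARIANT VIOLATED at state 1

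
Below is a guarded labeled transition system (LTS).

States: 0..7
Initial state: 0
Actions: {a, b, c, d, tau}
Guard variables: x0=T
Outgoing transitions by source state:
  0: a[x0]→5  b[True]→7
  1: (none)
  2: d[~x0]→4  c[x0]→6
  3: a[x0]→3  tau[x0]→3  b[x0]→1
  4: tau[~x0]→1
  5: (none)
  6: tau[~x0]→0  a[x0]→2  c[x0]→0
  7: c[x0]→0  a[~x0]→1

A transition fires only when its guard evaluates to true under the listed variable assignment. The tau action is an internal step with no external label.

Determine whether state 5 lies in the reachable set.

9 transition(s) survive guard evaluation.
depth 0: {0}
depth 1: {5,7}  total {0,5,7}
Reach set: {0,5,7}
trace reaching 5: a

Answer: REACHABLE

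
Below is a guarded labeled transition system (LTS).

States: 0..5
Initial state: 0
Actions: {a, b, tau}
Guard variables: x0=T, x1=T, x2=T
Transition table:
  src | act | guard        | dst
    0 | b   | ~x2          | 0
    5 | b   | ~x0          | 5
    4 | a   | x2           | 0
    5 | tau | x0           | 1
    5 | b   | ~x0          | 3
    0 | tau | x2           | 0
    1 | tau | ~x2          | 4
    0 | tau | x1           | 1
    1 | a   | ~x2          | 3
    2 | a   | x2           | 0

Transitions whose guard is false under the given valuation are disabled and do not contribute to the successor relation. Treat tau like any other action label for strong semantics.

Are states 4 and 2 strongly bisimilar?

Bisimulation quotient by refinement:
  π0 = {{0,1,2,3,4,5}}
  π1 = {{0,5},{1,3},{2,4}}
  π2 = {{0},{1,3},{2,4},{5}}
stable after 3 split(s): 4 block(s)
4∈{2,4}, 2∈{2,4}

Answer: BISIMILAR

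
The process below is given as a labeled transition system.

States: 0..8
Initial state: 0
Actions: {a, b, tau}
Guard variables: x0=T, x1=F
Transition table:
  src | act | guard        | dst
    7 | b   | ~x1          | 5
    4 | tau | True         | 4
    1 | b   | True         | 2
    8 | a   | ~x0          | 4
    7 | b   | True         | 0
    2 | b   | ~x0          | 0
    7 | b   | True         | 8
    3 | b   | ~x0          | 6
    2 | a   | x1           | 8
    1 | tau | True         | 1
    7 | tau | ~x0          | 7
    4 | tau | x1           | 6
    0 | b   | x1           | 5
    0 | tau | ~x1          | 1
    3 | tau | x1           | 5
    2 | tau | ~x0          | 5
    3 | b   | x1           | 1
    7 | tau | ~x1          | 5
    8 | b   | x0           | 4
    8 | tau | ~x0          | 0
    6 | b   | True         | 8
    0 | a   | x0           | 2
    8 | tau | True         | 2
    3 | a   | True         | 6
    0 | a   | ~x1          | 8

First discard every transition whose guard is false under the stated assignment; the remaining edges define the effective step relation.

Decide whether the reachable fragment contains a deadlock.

Reachable = {0,1,2,4,8}
  0: a→2  a→8  tau→1  [3 out]
  1: b→2  tau→1  [2 out]
  2: ∅  [no exit]
  4: tau→4  [1 out]
  8: b→4  tau→2  [2 out]
Path to 2: a

Answer: DEADLOCK at state 2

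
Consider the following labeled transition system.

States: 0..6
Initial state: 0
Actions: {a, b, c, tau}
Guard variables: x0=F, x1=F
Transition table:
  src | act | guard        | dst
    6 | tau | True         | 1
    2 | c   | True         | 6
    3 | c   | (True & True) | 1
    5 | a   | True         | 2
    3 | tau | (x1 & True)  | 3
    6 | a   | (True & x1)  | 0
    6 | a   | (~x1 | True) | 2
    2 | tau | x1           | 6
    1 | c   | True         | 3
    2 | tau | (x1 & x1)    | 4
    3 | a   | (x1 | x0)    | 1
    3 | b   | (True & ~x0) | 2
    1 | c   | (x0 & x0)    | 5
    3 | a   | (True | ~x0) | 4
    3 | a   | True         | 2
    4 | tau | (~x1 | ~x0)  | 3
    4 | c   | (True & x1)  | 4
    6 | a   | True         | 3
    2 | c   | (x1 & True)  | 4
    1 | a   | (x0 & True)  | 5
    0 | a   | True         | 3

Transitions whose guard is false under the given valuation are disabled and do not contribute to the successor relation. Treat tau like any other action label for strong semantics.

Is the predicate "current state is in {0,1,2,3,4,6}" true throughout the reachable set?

Answer: INVARIANT HOLDS

Trace:
Inv-set: {0,1,2,3,4,6}
Reachable = {0,1,2,3,4,6}
  0: ✓
  1: ✓
  2: ✓
  3: ✓
  4: ✓
  6: ✓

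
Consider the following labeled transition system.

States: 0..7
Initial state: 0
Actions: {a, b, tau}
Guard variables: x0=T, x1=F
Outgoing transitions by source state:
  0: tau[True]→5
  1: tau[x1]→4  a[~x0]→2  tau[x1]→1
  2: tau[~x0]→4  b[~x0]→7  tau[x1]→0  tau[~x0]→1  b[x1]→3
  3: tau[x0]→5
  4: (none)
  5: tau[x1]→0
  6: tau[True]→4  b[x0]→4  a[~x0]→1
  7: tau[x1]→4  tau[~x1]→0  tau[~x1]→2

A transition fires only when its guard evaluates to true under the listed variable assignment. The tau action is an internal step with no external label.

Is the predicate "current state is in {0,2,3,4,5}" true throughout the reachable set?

Answer: INVARIANT HOLDS

Analysis:
Safe = {0,2,3,4,5}
Reach set: {0,5}
  0: ok
  5: ok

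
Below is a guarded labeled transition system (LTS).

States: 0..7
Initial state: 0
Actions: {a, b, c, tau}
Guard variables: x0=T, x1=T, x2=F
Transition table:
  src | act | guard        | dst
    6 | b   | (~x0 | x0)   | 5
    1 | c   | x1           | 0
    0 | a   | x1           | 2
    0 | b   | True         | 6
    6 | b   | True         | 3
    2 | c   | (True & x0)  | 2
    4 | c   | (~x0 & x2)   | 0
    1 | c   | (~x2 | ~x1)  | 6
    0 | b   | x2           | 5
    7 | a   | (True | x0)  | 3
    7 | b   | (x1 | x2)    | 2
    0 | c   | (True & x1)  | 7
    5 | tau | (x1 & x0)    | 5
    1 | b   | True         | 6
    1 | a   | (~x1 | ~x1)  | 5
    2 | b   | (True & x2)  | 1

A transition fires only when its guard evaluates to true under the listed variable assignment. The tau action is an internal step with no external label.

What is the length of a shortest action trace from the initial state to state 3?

BFS to 3:
  depth 0: {0}
  depth 1: {2,6,7}
  depth 2: {3,5}
3 enters at depth 2; path b·b

Answer: 2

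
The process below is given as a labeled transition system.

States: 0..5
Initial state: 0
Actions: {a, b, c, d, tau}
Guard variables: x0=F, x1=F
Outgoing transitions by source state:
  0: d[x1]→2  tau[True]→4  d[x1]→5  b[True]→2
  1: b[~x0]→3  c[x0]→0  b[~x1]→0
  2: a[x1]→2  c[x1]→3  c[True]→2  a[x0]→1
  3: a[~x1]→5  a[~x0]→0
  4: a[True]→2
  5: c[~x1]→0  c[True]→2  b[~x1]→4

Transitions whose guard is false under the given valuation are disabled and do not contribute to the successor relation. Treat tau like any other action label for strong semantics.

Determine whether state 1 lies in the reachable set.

Guard filter leaves 11 enabled edge(s).
depth 0: {0}
depth 1: {2,4}  total {0,2,4}
Reach set: {0,2,4}

Answer: UNREACHABLE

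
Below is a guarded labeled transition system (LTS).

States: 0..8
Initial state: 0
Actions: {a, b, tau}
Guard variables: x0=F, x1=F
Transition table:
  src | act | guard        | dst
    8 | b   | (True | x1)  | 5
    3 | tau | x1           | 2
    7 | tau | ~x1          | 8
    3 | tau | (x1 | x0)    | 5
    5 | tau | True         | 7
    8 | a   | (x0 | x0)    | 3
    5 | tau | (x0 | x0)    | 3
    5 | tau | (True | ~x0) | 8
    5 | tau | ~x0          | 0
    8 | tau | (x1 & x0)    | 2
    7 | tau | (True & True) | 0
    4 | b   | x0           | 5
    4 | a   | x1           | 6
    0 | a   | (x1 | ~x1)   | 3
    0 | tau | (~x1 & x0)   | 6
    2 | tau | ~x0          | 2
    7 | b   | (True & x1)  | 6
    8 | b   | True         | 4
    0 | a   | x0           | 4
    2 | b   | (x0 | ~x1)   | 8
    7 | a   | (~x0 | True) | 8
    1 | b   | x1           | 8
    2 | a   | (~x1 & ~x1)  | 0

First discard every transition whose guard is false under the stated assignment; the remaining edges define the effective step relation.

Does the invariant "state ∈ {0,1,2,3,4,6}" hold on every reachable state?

Inv-set: {0,1,2,3,4,6}
Reachable = {0,3}
  0: ok
  3: ok

Answer: INVARIANT HOLDS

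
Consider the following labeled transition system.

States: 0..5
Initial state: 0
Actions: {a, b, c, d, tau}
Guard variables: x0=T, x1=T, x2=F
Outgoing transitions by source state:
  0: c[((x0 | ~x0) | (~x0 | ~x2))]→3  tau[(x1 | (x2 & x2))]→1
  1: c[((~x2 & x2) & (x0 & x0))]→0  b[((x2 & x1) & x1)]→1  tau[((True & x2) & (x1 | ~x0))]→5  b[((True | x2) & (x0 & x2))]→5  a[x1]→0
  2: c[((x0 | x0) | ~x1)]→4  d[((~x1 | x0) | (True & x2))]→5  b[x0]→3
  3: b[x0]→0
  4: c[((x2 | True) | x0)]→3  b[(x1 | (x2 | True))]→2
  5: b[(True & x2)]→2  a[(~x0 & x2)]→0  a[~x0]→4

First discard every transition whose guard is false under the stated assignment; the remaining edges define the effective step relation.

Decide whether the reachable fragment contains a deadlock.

R = {0,1,3}
  0: c→3  tau→1  [2 exit(s)]
  1: a→0  [1 exit(s)]
  3: b→0  [1 exit(s)]

Answer: DEADLOCK-FREE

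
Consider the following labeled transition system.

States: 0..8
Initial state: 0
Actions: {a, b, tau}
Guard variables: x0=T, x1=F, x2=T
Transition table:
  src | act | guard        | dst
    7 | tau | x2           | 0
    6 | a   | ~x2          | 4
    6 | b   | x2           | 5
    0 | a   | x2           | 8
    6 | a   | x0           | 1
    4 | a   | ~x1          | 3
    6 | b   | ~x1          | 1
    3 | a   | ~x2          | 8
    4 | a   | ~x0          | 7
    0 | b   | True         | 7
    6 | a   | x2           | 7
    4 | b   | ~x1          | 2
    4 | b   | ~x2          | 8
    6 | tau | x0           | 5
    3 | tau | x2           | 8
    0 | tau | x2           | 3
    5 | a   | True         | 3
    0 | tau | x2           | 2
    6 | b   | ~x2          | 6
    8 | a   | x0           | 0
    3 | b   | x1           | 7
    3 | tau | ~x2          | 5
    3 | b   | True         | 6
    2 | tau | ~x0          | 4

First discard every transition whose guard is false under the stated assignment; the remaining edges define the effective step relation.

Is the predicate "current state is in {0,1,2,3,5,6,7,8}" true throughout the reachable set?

Answer: INVARIANT HOLDS

Trace:
Safe = {0,1,2,3,5,6,7,8}
Reachable = {0,1,2,3,5,6,7,8}
  0: safe
  1: safe
  2: safe
  3: safe
  5: safe
  6: safe
  7: safe
  8: safe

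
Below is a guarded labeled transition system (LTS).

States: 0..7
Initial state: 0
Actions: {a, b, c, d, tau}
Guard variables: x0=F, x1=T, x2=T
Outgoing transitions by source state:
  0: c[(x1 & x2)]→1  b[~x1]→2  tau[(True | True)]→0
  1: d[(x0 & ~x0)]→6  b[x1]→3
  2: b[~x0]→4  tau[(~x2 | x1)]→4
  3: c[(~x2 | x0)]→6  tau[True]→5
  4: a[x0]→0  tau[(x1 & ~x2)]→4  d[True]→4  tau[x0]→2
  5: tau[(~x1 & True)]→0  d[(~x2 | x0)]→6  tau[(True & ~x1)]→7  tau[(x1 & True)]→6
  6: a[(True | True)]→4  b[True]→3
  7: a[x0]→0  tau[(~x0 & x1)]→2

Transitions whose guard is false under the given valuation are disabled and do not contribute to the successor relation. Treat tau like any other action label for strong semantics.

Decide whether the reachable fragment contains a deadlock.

Reachable = {0,1,3,4,5,6}
  0: c→1  tau→0  [2 out]
  1: b→3  [1 out]
  3: tau→5  [1 out]
  4: d→4  [1 out]
  5: tau→6  [1 out]
  6: a→4  b→3  [2 out]

Answer: DEADLOCK-FREE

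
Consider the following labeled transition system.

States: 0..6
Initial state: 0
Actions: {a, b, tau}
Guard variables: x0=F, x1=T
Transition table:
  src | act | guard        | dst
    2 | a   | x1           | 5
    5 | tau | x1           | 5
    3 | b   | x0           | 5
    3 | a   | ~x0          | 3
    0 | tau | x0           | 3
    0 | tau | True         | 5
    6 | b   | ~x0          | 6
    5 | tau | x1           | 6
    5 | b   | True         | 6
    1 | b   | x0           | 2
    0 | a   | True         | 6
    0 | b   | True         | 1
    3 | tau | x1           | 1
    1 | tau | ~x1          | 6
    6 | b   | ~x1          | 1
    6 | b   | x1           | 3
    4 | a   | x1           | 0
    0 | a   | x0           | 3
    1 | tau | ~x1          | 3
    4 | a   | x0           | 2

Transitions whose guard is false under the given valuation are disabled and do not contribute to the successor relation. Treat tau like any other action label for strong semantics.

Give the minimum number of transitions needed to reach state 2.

Breadth-first toward 2:
  depth 0: {0}
  depth 1: {1,5,6}
  depth 2: {3}
2 never appears.

Answer: UNREACHABLE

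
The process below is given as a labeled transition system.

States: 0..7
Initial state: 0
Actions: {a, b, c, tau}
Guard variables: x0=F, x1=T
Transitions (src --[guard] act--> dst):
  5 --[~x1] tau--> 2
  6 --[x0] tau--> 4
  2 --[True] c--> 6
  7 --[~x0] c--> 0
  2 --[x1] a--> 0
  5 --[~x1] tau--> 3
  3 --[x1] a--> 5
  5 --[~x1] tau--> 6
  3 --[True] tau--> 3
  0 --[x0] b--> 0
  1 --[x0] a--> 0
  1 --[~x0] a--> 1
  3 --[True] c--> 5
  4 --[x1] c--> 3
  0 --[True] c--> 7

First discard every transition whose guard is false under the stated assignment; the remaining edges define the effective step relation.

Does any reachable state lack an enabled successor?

Reach set: {0,7}
  0: c→7  [deg 1]
  7: c→0  [deg 1]

Answer: DEADLOCK-FREE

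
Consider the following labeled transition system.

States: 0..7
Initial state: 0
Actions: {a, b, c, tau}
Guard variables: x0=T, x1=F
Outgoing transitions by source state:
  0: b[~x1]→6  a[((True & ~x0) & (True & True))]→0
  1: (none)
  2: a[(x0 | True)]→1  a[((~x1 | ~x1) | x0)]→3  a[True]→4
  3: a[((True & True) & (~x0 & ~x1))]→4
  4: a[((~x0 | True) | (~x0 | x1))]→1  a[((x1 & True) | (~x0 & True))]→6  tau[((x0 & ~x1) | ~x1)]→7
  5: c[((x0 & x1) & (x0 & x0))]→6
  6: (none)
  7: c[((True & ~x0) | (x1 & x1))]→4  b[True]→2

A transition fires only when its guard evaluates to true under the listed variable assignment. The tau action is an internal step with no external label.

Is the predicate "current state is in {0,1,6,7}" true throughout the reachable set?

Answer: INVARIANT HOLDS

Trace:
Allowed set {0,1,6,7}
R = {0,6}
  0: ok
  6: ok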